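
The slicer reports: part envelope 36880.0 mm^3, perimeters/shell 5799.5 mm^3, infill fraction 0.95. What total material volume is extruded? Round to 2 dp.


V_infill = (36880.0 - 5799.5) * 0.95 = 29526.48
V_total = 5799.5 + 29526.48 = 35325.98 mm^3


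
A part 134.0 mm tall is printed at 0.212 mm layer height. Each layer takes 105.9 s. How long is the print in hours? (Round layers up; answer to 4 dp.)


Layers = ceil(134.0/0.212) = 633
t = 633 * 105.9 / 3600 = 18.6208 hrs


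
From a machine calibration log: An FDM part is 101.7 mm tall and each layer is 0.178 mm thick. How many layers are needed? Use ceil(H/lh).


Layers = ceil(101.7/0.178) = 572


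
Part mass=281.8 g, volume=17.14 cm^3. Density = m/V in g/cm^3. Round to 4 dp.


rho = 281.8 / 17.14 = 16.4411 g/cm^3


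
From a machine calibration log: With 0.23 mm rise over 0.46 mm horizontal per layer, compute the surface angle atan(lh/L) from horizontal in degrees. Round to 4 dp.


angle = atan(0.23/0.46) = 26.5651 degrees


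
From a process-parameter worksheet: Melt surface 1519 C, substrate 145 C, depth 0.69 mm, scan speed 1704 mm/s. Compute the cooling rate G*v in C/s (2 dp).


G = (1519-145)/0.69 = 1991.30434783 C/mm
CR = 1991.30434783 * 1704 = 3393182.61 C/s


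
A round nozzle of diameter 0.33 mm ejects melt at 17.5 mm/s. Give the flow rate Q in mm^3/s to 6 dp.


A = pi*(0.33/2)^2 = 0.08552986 mm^2
Q = 0.08552986 * 17.5 = 1.496773 mm^3/s


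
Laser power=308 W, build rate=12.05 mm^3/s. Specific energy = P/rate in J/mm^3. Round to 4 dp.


SE = 308 / 12.05 = 25.5602 J/mm^3


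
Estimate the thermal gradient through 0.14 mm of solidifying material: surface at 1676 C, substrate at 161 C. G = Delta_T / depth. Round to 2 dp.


G = (1676-161)/0.14 = 10821.43 C/mm


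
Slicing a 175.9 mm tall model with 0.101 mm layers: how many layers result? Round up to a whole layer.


Layers = ceil(175.9/0.101) = 1742


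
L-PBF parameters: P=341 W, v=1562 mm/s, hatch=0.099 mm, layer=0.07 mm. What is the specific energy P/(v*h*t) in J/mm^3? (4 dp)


Build rate = 1562 * 0.099 * 0.07 = 10.82466 mm^3/s
SE = 341 / 10.82466 = 31.5021 J/mm^3


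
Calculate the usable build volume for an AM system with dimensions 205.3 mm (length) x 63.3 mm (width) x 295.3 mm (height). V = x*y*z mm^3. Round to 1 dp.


V = 205.3 * 63.3 * 295.3 = 3837568.2 mm^3


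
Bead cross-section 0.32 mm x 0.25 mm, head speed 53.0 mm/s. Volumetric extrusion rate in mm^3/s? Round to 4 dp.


Rate = 0.32 * 0.25 * 53.0 = 4.24 mm^3/s


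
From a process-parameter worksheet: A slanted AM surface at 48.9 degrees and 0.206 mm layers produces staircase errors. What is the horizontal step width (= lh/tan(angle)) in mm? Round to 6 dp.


step = 0.206 / tan(48.9) = 0.179705 mm


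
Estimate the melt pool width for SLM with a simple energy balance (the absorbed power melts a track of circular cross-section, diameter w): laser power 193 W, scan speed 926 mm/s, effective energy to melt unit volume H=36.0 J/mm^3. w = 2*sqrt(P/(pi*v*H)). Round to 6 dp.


w = 2*sqrt(193/(pi*926*36.0)) = 0.085857 mm


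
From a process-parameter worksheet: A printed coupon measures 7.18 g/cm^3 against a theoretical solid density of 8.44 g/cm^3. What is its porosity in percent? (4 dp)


Porosity = (1-7.18/8.44)*100 = 14.9289 %


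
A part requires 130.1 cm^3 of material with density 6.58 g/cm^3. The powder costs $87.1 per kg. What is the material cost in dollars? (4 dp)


Mass = 130.1*6.58/1000 = 0.856058 kg
Cost = 0.856058 * 87.1 = 74.5627 $


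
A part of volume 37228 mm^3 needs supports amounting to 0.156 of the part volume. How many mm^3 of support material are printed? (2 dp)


V_support = 37228 * 0.156 = 5807.57 mm^3


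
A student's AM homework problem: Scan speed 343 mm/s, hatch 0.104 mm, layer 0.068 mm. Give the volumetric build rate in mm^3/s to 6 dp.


Rate = 343 * 0.104 * 0.068 = 2.425696 mm^3/s


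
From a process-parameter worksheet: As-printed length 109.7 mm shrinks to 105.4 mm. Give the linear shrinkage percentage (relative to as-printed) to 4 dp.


Shrinkage = ((109.7-105.4)/109.7)*100 = 3.9198 %


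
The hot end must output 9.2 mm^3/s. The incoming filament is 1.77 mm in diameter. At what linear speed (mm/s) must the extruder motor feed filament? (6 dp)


A = pi*(1.77/2)^2 = 2.460574
v = 9.2 / 2.460574 = 3.738965 mm/s


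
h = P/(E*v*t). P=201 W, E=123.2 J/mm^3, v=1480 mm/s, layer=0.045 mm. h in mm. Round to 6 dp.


h = 201 / (123.2*1480*0.045) = 0.024497 mm


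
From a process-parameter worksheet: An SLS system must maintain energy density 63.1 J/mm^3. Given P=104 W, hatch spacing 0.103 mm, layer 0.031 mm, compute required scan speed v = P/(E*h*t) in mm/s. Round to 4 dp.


v = 104 / (63.1*0.103*0.031) = 516.1846 mm/s


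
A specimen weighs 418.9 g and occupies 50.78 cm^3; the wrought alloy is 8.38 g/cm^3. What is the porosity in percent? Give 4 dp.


rho_part = 418.9 / 50.78 = 8.24931075 g/cm^3
Porosity = (1 - 8.24931075/8.38)*100 = 1.5595 %


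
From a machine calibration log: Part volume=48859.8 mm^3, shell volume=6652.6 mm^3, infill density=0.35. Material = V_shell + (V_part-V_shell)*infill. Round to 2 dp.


V_infill = (48859.8 - 6652.6) * 0.35 = 14772.52
V_total = 6652.6 + 14772.52 = 21425.12 mm^3


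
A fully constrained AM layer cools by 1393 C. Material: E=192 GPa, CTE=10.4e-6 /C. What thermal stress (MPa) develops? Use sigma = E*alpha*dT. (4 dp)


sigma = 192*1000 * 10.4e-6 * 1393 = 2781.5424 MPa


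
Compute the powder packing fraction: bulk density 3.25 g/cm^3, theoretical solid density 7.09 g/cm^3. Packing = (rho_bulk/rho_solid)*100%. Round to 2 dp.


Packing = (3.25/7.09)*100 = 45.84 %


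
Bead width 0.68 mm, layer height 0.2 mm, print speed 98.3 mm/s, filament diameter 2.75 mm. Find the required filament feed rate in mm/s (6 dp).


Q = 0.68 * 0.2 * 98.3 = 13.3688 mm^3/s
A_fil = pi*(2.75/2)^2 = 5.93957361 mm^2
v_feed = 13.3688 / 5.93957361 = 2.250801 mm/s


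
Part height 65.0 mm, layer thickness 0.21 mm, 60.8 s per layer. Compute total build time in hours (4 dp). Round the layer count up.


Layers = ceil(65.0/0.21) = 310
t = 310 * 60.8 / 3600 = 5.2356 hrs


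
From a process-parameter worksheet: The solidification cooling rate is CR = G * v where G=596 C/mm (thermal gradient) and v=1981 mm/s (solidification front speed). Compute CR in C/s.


CR = 596 * 1981 = 1180676 C/s


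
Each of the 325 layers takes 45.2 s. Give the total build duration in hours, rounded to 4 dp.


t = 325 * 45.2 / 3600 = 4.0806 hrs


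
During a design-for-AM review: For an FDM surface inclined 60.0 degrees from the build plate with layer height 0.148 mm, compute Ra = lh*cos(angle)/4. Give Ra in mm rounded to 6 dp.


Ra = 0.148 * cos(60.0) / 4 = 0.0185 mm


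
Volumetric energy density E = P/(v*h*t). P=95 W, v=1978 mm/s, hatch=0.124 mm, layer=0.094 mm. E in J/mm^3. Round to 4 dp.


E = 95 / (1978*0.124*0.094) = 4.1205 J/mm^3


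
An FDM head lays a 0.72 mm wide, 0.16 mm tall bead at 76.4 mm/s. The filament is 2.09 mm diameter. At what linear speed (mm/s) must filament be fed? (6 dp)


Q = 0.72 * 0.16 * 76.4 = 8.80128 mm^3/s
A_fil = pi*(2.09/2)^2 = 3.43069772 mm^2
v_feed = 8.80128 / 3.43069772 = 2.565449 mm/s


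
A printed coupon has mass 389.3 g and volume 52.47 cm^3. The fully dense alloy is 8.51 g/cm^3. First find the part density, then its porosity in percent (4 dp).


rho_part = 389.3 / 52.47 = 7.4194778 g/cm^3
Porosity = (1 - 7.4194778/8.51)*100 = 12.8146 %


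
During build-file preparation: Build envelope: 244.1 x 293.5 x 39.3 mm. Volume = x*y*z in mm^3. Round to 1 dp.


V = 244.1 * 293.5 * 39.3 = 2815583.7 mm^3


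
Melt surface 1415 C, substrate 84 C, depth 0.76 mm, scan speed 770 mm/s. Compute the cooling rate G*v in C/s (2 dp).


G = (1415-84)/0.76 = 1751.31578947 C/mm
CR = 1751.31578947 * 770 = 1348513.16 C/s


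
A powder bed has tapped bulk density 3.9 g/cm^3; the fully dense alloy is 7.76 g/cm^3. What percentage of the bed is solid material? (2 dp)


Packing = (3.9/7.76)*100 = 50.26 %


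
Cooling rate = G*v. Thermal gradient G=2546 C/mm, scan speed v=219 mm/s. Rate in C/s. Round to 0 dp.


CR = 2546 * 219 = 557574 C/s


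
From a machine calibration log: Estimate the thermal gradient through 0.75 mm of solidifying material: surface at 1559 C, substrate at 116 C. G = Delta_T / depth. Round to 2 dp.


G = (1559-116)/0.75 = 1924.0 C/mm


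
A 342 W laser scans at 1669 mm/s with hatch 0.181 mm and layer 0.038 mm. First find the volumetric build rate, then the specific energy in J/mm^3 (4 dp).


Build rate = 1669 * 0.181 * 0.038 = 11.479382 mm^3/s
SE = 342 / 11.479382 = 29.7925 J/mm^3


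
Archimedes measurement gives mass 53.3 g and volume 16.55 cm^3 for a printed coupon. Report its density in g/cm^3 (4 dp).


rho = 53.3 / 16.55 = 3.2205 g/cm^3


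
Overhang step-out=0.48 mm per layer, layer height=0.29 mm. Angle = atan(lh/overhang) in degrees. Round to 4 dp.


angle = atan(0.29/0.48) = 31.139 degrees


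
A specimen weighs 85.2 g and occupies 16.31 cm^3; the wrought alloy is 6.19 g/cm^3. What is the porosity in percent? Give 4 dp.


rho_part = 85.2 / 16.31 = 5.22378909 g/cm^3
Porosity = (1 - 5.22378909/6.19)*100 = 15.6092 %


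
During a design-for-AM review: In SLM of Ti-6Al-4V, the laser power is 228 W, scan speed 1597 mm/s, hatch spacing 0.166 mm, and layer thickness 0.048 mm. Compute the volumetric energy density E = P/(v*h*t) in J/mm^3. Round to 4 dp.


E = 228 / (1597*0.166*0.048) = 17.9176 J/mm^3


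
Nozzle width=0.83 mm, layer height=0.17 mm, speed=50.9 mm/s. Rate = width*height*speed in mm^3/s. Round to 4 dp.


Rate = 0.83 * 0.17 * 50.9 = 7.182 mm^3/s


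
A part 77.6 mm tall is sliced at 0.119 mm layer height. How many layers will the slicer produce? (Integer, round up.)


Layers = ceil(77.6/0.119) = 653


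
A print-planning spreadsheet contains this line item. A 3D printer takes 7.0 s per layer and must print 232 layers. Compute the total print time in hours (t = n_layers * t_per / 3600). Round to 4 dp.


t = 232 * 7.0 / 3600 = 0.4511 hrs


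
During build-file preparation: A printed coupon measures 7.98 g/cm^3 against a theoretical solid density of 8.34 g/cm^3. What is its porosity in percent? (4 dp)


Porosity = (1-7.98/8.34)*100 = 4.3165 %


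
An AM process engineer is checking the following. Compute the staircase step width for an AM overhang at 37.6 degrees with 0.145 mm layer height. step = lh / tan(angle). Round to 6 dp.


step = 0.145 / tan(37.6) = 0.188286 mm


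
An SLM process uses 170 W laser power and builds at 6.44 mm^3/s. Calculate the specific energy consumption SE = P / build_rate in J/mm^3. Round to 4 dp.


SE = 170 / 6.44 = 26.3975 J/mm^3


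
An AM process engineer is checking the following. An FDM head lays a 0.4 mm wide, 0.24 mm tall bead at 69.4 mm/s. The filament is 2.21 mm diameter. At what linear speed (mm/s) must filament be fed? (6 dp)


Q = 0.4 * 0.24 * 69.4 = 6.6624 mm^3/s
A_fil = pi*(2.21/2)^2 = 3.83596317 mm^2
v_feed = 6.6624 / 3.83596317 = 1.736826 mm/s


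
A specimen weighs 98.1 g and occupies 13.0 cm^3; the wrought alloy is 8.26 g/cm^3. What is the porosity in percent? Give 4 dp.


rho_part = 98.1 / 13.0 = 7.54615385 g/cm^3
Porosity = (1 - 7.54615385/8.26)*100 = 8.6422 %


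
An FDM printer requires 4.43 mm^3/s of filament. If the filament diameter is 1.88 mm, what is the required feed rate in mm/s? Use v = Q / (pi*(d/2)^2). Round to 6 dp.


A = pi*(1.88/2)^2 = 2.775911
v = 4.43 / 2.775911 = 1.595872 mm/s


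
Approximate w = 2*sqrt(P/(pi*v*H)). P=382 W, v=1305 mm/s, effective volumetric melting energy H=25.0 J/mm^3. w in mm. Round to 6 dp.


w = 2*sqrt(382/(pi*1305*25.0)) = 0.122099 mm


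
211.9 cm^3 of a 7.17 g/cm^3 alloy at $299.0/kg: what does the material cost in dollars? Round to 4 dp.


Mass = 211.9*7.17/1000 = 1.519323 kg
Cost = 1.519323 * 299.0 = 454.2776 $


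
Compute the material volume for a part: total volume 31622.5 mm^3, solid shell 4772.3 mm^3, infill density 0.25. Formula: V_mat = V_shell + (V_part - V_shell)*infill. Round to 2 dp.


V_infill = (31622.5 - 4772.3) * 0.25 = 6712.55
V_total = 4772.3 + 6712.55 = 11484.85 mm^3


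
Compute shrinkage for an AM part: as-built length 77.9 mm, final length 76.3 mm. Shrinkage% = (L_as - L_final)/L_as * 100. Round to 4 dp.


Shrinkage = ((77.9-76.3)/77.9)*100 = 2.0539 %


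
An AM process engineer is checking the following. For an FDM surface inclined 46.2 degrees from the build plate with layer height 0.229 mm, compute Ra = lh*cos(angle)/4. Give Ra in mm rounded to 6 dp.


Ra = 0.229 * cos(46.2) / 4 = 0.039625 mm


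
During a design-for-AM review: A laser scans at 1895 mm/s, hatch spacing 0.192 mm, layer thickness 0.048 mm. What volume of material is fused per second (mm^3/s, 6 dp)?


Rate = 1895 * 0.192 * 0.048 = 17.46432 mm^3/s


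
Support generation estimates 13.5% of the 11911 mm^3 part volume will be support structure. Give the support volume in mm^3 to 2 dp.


V_support = 11911 * 0.135 = 1607.99 mm^3


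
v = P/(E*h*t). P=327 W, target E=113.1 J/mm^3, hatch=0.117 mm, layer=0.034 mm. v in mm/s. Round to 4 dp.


v = 327 / (113.1*0.117*0.034) = 726.8091 mm/s


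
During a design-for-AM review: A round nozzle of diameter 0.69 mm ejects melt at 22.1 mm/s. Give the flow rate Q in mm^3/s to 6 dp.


A = pi*(0.69/2)^2 = 0.37392807 mm^2
Q = 0.37392807 * 22.1 = 8.26381 mm^3/s


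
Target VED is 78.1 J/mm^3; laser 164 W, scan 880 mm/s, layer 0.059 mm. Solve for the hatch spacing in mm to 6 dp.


h = 164 / (78.1*880*0.059) = 0.040444 mm


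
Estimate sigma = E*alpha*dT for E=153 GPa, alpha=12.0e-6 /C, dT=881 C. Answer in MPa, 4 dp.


sigma = 153*1000 * 12.0e-6 * 881 = 1617.516 MPa


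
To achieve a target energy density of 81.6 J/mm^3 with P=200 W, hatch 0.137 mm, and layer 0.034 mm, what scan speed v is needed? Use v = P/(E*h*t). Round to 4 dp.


v = 200 / (81.6*0.137*0.034) = 526.1873 mm/s


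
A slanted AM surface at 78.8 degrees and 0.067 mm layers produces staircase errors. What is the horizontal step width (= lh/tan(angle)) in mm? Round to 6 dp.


step = 0.067 / tan(78.8) = 0.013266 mm


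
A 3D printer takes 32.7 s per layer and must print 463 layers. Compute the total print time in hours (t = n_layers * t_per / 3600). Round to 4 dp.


t = 463 * 32.7 / 3600 = 4.2056 hrs


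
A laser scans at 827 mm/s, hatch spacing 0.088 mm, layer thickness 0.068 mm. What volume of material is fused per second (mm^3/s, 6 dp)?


Rate = 827 * 0.088 * 0.068 = 4.948768 mm^3/s


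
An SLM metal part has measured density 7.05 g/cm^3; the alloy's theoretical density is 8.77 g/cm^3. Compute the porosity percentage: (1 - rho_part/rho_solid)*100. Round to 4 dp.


Porosity = (1-7.05/8.77)*100 = 19.6123 %


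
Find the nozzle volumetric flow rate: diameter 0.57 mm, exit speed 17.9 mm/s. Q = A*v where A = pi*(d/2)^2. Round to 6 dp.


A = pi*(0.57/2)^2 = 0.25517586 mm^2
Q = 0.25517586 * 17.9 = 4.567648 mm^3/s


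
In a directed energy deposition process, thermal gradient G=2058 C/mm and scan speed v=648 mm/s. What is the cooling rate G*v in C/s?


CR = 2058 * 648 = 1333584 C/s


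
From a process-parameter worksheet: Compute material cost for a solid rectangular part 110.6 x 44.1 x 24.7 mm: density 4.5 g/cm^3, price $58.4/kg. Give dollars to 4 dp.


V = 110.6 * 44.1 * 24.7 = 120473.262 mm^3 = 120.473262 cm^3
Mass = 120.473262 * 4.5 / 1000 = 0.54212968 kg
Cost = 0.54212968 * 58.4 = 31.6604 $


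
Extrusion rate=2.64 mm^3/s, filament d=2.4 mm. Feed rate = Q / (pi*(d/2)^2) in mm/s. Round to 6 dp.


A = pi*(2.4/2)^2 = 4.523893
v = 2.64 / 4.523893 = 0.583568 mm/s


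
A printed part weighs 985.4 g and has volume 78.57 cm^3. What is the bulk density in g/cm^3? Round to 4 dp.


rho = 985.4 / 78.57 = 12.5417 g/cm^3


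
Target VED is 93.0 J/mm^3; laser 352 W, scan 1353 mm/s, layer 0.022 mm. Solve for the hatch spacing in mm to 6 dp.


h = 352 / (93.0*1353*0.022) = 0.127157 mm


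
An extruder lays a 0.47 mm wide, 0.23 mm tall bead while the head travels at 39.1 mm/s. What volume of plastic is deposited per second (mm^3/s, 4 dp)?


Rate = 0.47 * 0.23 * 39.1 = 4.2267 mm^3/s


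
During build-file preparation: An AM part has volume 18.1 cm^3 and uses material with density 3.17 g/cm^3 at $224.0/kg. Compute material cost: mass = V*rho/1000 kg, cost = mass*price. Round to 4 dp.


Mass = 18.1*3.17/1000 = 0.057377 kg
Cost = 0.057377 * 224.0 = 12.8524 $


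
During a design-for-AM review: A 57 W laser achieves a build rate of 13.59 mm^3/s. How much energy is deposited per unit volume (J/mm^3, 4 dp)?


SE = 57 / 13.59 = 4.1943 J/mm^3


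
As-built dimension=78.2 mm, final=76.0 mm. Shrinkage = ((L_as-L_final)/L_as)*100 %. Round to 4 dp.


Shrinkage = ((78.2-76.0)/78.2)*100 = 2.8133 %


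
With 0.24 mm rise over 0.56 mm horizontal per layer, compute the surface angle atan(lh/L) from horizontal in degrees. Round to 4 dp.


angle = atan(0.24/0.56) = 23.1986 degrees


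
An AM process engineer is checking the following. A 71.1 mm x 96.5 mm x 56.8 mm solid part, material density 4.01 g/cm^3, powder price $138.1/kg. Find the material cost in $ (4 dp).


V = 71.1 * 96.5 * 56.8 = 389713.32 mm^3 = 389.71332 cm^3
Mass = 389.71332 * 4.01 / 1000 = 1.56275041 kg
Cost = 1.56275041 * 138.1 = 215.8158 $


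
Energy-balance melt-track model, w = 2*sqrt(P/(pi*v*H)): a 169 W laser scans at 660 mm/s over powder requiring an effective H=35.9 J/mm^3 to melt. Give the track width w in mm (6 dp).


w = 2*sqrt(169/(pi*660*35.9)) = 0.095297 mm


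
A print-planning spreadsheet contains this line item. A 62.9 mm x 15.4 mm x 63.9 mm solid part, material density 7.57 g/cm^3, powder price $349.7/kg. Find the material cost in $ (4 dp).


V = 62.9 * 15.4 * 63.9 = 61897.374 mm^3 = 61.897374 cm^3
Mass = 61.897374 * 7.57 / 1000 = 0.46856312 kg
Cost = 0.46856312 * 349.7 = 163.8565 $


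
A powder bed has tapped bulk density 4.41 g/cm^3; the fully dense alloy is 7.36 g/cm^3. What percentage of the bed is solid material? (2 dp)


Packing = (4.41/7.36)*100 = 59.92 %


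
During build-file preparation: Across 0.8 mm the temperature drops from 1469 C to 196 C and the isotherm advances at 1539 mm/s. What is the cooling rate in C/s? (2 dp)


G = (1469-196)/0.8 = 1591.25 C/mm
CR = 1591.25 * 1539 = 2448933.75 C/s


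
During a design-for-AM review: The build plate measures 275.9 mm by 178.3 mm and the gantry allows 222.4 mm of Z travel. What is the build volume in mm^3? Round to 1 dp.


V = 275.9 * 178.3 * 222.4 = 10940516.5 mm^3


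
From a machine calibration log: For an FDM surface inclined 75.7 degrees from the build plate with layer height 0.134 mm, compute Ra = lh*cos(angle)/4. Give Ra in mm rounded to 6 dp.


Ra = 0.134 * cos(75.7) / 4 = 0.008274 mm


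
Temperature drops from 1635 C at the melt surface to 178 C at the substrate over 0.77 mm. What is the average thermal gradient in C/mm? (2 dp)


G = (1635-178)/0.77 = 1892.21 C/mm


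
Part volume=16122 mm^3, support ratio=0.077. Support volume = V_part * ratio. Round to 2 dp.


V_support = 16122 * 0.077 = 1241.39 mm^3


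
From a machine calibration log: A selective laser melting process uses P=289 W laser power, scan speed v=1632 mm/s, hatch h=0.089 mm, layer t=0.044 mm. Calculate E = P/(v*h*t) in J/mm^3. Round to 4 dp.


E = 289 / (1632*0.089*0.044) = 45.2205 J/mm^3


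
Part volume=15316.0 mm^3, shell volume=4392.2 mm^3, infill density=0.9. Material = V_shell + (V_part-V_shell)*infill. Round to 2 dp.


V_infill = (15316.0 - 4392.2) * 0.9 = 9831.42
V_total = 4392.2 + 9831.42 = 14223.62 mm^3


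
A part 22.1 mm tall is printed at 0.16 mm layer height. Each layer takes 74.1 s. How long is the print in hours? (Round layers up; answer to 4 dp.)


Layers = ceil(22.1/0.16) = 139
t = 139 * 74.1 / 3600 = 2.8611 hrs


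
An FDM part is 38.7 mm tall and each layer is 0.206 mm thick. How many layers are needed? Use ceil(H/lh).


Layers = ceil(38.7/0.206) = 188


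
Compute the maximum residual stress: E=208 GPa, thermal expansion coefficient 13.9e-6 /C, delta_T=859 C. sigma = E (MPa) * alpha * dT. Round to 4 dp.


sigma = 208*1000 * 13.9e-6 * 859 = 2483.5408 MPa


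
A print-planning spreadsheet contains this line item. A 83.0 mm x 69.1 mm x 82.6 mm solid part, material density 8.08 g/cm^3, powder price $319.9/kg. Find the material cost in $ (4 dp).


V = 83.0 * 69.1 * 82.6 = 473735.78 mm^3 = 473.73578 cm^3
Mass = 473.73578 * 8.08 / 1000 = 3.8277851 kg
Cost = 3.8277851 * 319.9 = 1224.5085 $


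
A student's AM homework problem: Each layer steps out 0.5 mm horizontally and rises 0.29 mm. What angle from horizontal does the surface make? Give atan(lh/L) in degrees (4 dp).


angle = atan(0.29/0.5) = 30.1137 degrees


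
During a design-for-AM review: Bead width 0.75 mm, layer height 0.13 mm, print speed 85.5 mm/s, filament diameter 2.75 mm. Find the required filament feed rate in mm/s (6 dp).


Q = 0.75 * 0.13 * 85.5 = 8.33625 mm^3/s
A_fil = pi*(2.75/2)^2 = 5.93957361 mm^2
v_feed = 8.33625 / 5.93957361 = 1.40351 mm/s


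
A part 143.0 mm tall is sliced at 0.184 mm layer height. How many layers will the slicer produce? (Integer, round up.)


Layers = ceil(143.0/0.184) = 778


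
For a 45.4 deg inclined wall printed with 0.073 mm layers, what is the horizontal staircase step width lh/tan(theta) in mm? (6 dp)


step = 0.073 / tan(45.4) = 0.071988 mm


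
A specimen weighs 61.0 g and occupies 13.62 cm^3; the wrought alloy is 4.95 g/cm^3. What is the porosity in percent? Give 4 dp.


rho_part = 61.0 / 13.62 = 4.47870778 g/cm^3
Porosity = (1 - 4.47870778/4.95)*100 = 9.5211 %


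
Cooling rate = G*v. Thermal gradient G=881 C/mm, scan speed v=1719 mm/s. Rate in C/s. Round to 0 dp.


CR = 881 * 1719 = 1514439 C/s


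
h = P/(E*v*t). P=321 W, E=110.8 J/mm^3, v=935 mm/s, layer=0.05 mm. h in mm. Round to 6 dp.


h = 321 / (110.8*935*0.05) = 0.06197 mm


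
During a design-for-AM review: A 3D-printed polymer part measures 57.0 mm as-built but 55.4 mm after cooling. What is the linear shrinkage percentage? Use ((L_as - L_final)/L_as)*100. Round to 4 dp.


Shrinkage = ((57.0-55.4)/57.0)*100 = 2.807 %


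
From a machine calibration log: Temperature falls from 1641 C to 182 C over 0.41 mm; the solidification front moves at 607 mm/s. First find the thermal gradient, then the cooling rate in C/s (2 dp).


G = (1641-182)/0.41 = 3558.53658537 C/mm
CR = 3558.53658537 * 607 = 2160031.71 C/s


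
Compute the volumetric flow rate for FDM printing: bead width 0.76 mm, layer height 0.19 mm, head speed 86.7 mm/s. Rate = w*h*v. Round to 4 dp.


Rate = 0.76 * 0.19 * 86.7 = 12.5195 mm^3/s


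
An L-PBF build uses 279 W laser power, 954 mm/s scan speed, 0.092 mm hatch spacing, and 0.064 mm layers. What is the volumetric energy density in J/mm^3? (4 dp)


E = 279 / (954*0.092*0.064) = 49.6693 J/mm^3


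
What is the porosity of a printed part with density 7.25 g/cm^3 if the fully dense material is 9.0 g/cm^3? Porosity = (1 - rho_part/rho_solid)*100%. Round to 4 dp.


Porosity = (1-7.25/9.0)*100 = 19.4444 %


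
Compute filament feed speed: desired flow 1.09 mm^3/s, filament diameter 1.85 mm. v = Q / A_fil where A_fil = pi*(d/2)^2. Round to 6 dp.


A = pi*(1.85/2)^2 = 2.688025
v = 1.09 / 2.688025 = 0.405502 mm/s


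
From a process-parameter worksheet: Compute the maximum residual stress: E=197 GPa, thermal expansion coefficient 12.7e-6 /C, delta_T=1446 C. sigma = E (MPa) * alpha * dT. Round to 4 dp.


sigma = 197*1000 * 12.7e-6 * 1446 = 3617.7474 MPa


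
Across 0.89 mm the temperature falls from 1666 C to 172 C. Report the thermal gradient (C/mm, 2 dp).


G = (1666-172)/0.89 = 1678.65 C/mm


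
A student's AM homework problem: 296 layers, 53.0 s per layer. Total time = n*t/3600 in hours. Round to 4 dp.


t = 296 * 53.0 / 3600 = 4.3578 hrs


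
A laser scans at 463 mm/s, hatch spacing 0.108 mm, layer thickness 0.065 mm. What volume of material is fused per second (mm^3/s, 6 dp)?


Rate = 463 * 0.108 * 0.065 = 3.25026 mm^3/s


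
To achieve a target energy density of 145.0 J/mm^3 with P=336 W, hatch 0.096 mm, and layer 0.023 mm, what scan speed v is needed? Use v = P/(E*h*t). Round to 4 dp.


v = 336 / (145.0*0.096*0.023) = 1049.4753 mm/s


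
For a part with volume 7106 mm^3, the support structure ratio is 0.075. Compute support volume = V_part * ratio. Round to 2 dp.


V_support = 7106 * 0.075 = 532.95 mm^3


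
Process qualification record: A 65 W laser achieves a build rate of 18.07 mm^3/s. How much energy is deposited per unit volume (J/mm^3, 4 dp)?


SE = 65 / 18.07 = 3.5971 J/mm^3


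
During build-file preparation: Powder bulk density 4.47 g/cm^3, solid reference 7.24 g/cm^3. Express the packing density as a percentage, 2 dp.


Packing = (4.47/7.24)*100 = 61.74 %


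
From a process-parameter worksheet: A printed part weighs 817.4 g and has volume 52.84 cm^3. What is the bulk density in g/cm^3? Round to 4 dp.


rho = 817.4 / 52.84 = 15.4693 g/cm^3


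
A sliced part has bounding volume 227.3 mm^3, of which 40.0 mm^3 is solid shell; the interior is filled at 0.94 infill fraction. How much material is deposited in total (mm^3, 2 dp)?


V_infill = (227.3 - 40.0) * 0.94 = 176.06
V_total = 40.0 + 176.06 = 216.06 mm^3


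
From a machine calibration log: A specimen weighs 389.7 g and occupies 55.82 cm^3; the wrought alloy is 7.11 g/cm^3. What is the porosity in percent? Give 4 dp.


rho_part = 389.7 / 55.82 = 6.98136869 g/cm^3
Porosity = (1 - 6.98136869/7.11)*100 = 1.8092 %


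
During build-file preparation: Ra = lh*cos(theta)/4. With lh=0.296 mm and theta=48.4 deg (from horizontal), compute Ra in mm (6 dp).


Ra = 0.296 * cos(48.4) / 4 = 0.049131 mm


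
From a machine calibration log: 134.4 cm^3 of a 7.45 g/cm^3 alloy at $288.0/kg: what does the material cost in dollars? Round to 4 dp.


Mass = 134.4*7.45/1000 = 1.00128 kg
Cost = 1.00128 * 288.0 = 288.3686 $


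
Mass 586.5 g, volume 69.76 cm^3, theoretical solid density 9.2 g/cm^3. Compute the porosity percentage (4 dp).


rho_part = 586.5 / 69.76 = 8.40739679 g/cm^3
Porosity = (1 - 8.40739679/9.2)*100 = 8.6153 %


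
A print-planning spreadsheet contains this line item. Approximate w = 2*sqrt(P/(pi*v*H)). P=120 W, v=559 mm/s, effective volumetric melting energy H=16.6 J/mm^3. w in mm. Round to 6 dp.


w = 2*sqrt(120/(pi*559*16.6)) = 0.128317 mm


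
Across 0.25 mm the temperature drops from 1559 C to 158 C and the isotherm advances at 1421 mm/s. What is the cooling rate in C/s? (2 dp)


G = (1559-158)/0.25 = 5604.0 C/mm
CR = 5604.0 * 1421 = 7963284.0 C/s


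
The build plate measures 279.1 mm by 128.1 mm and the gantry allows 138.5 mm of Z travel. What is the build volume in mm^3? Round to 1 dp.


V = 279.1 * 128.1 * 138.5 = 4951750.3 mm^3


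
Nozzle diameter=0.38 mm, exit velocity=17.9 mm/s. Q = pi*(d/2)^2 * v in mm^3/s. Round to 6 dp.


A = pi*(0.38/2)^2 = 0.11341149 mm^2
Q = 0.11341149 * 17.9 = 2.030066 mm^3/s


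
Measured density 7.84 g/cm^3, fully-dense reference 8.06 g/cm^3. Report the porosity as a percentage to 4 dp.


Porosity = (1-7.84/8.06)*100 = 2.7295 %


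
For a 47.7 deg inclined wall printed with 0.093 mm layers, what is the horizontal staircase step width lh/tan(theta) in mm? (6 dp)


step = 0.093 / tan(47.7) = 0.084623 mm


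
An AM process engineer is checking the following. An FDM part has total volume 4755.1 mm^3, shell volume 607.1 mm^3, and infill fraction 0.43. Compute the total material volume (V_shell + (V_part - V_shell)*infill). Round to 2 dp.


V_infill = (4755.1 - 607.1) * 0.43 = 1783.64
V_total = 607.1 + 1783.64 = 2390.74 mm^3


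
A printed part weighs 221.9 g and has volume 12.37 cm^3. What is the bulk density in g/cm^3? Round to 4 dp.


rho = 221.9 / 12.37 = 17.9386 g/cm^3


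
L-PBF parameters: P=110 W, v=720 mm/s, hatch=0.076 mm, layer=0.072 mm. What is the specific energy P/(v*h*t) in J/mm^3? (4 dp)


Build rate = 720 * 0.076 * 0.072 = 3.93984 mm^3/s
SE = 110 / 3.93984 = 27.9199 J/mm^3


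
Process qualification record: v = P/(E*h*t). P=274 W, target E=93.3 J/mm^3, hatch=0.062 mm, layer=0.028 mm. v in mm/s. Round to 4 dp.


v = 274 / (93.3*0.062*0.028) = 1691.6838 mm/s


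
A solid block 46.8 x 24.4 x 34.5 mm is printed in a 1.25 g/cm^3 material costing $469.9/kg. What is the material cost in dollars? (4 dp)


V = 46.8 * 24.4 * 34.5 = 39396.24 mm^3 = 39.39624 cm^3
Mass = 39.39624 * 1.25 / 1000 = 0.0492453 kg
Cost = 0.0492453 * 469.9 = 23.1404 $


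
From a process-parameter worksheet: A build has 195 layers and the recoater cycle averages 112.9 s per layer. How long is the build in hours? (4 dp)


t = 195 * 112.9 / 3600 = 6.1154 hrs


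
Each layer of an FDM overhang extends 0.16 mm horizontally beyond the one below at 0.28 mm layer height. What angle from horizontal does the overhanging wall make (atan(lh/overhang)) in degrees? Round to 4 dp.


angle = atan(0.28/0.16) = 60.2551 degrees


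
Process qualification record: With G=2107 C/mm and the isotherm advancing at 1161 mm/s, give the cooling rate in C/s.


CR = 2107 * 1161 = 2446227 C/s


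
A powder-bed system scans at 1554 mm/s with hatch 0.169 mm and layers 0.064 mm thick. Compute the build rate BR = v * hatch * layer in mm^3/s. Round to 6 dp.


Rate = 1554 * 0.169 * 0.064 = 16.808064 mm^3/s


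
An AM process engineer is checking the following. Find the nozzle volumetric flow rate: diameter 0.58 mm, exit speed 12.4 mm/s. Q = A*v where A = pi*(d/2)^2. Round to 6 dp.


A = pi*(0.58/2)^2 = 0.26420794 mm^2
Q = 0.26420794 * 12.4 = 3.276178 mm^3/s


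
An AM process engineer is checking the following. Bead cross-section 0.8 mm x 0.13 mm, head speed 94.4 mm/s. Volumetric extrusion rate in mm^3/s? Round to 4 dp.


Rate = 0.8 * 0.13 * 94.4 = 9.8176 mm^3/s


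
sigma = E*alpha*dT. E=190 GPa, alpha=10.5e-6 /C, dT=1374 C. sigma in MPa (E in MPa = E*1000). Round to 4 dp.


sigma = 190*1000 * 10.5e-6 * 1374 = 2741.13 MPa


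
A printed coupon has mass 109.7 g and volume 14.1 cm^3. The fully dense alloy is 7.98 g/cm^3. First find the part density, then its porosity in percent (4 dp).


rho_part = 109.7 / 14.1 = 7.78014184 g/cm^3
Porosity = (1 - 7.78014184/7.98)*100 = 2.5045 %


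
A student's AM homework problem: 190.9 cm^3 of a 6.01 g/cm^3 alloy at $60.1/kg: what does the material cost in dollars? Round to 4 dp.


Mass = 190.9*6.01/1000 = 1.147309 kg
Cost = 1.147309 * 60.1 = 68.9533 $


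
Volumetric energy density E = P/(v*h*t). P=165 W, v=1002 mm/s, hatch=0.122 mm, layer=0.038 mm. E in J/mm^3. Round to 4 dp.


E = 165 / (1002*0.122*0.038) = 35.52 J/mm^3


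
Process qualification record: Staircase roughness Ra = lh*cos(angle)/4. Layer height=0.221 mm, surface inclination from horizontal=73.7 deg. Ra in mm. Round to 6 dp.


Ra = 0.221 * cos(73.7) / 4 = 0.015507 mm


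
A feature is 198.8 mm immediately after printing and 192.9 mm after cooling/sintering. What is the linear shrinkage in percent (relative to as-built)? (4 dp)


Shrinkage = ((198.8-192.9)/198.8)*100 = 2.9678 %


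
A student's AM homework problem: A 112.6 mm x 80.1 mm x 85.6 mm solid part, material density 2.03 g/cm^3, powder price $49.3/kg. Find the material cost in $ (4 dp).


V = 112.6 * 80.1 * 85.6 = 772048.656 mm^3 = 772.048656 cm^3
Mass = 772.048656 * 2.03 / 1000 = 1.56725877 kg
Cost = 1.56725877 * 49.3 = 77.2659 $


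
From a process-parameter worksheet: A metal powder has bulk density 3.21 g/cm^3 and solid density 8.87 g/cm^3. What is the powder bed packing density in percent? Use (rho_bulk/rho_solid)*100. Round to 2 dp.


Packing = (3.21/8.87)*100 = 36.19 %


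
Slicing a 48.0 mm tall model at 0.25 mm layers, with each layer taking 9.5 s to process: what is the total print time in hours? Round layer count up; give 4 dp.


Layers = ceil(48.0/0.25) = 192
t = 192 * 9.5 / 3600 = 0.5067 hrs


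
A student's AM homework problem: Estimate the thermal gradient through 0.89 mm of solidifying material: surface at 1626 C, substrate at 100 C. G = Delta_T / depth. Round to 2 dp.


G = (1626-100)/0.89 = 1714.61 C/mm


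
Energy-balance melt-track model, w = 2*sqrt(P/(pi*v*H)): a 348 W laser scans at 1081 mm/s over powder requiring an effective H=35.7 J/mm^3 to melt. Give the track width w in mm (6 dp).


w = 2*sqrt(348/(pi*1081*35.7)) = 0.107151 mm


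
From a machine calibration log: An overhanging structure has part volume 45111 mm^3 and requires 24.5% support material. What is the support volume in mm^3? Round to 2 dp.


V_support = 45111 * 0.245 = 11052.2 mm^3


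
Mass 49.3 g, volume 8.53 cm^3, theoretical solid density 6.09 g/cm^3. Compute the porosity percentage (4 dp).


rho_part = 49.3 / 8.53 = 5.77960141 g/cm^3
Porosity = (1 - 5.77960141/6.09)*100 = 5.0969 %


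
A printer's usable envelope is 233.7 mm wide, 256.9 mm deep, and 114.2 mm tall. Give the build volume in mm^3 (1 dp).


V = 233.7 * 256.9 * 114.2 = 6856285.9 mm^3


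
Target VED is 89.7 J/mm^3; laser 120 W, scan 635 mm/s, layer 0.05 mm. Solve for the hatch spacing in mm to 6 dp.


h = 120 / (89.7*635*0.05) = 0.042135 mm


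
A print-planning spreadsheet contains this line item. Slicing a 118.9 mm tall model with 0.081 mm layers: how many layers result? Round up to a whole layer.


Layers = ceil(118.9/0.081) = 1468


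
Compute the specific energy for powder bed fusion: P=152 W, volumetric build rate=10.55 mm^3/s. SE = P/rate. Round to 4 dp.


SE = 152 / 10.55 = 14.4076 J/mm^3


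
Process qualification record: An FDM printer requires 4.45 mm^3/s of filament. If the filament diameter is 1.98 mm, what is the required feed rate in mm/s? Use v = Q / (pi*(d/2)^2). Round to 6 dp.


A = pi*(1.98/2)^2 = 3.079075
v = 4.45 / 3.079075 = 1.445239 mm/s


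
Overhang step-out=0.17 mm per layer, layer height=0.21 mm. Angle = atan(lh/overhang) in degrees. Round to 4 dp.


angle = atan(0.21/0.17) = 51.009 degrees


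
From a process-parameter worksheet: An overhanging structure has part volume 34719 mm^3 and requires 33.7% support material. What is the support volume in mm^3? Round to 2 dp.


V_support = 34719 * 0.337 = 11700.3 mm^3


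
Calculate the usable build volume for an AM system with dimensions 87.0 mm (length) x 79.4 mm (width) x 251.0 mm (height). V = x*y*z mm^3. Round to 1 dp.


V = 87.0 * 79.4 * 251.0 = 1733857.8 mm^3


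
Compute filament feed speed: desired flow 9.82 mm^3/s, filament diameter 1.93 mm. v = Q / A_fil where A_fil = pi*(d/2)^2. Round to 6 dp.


A = pi*(1.93/2)^2 = 2.92553
v = 9.82 / 2.92553 = 3.356657 mm/s


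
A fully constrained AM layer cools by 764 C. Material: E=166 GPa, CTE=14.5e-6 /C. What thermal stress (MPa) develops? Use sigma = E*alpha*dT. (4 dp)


sigma = 166*1000 * 14.5e-6 * 764 = 1838.948 MPa


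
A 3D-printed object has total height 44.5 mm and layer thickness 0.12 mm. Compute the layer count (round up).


Layers = ceil(44.5/0.12) = 371


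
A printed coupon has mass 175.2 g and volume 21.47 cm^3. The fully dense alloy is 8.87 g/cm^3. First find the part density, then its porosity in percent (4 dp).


rho_part = 175.2 / 21.47 = 8.16022357 g/cm^3
Porosity = (1 - 8.16022357/8.87)*100 = 8.002 %


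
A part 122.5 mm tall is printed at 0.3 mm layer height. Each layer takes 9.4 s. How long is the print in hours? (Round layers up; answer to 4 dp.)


Layers = ceil(122.5/0.3) = 409
t = 409 * 9.4 / 3600 = 1.0679 hrs


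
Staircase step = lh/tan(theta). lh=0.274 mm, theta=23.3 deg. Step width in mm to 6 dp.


step = 0.274 / tan(23.3) = 0.636221 mm


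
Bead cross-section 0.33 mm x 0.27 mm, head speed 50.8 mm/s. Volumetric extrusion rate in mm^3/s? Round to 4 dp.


Rate = 0.33 * 0.27 * 50.8 = 4.5263 mm^3/s


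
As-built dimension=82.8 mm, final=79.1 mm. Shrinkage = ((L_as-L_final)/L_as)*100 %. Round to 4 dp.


Shrinkage = ((82.8-79.1)/82.8)*100 = 4.4686 %


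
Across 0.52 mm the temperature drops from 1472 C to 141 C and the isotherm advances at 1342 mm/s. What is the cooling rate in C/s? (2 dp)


G = (1472-141)/0.52 = 2559.61538462 C/mm
CR = 2559.61538462 * 1342 = 3435003.85 C/s


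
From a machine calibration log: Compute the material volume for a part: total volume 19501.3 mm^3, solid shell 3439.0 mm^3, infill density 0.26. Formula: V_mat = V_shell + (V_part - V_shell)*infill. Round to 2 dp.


V_infill = (19501.3 - 3439.0) * 0.26 = 4176.2
V_total = 3439.0 + 4176.2 = 7615.2 mm^3


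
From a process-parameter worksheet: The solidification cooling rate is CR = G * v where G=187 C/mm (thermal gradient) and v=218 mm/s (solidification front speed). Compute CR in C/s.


CR = 187 * 218 = 40766 C/s


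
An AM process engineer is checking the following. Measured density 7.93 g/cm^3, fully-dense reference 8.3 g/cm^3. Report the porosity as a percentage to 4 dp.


Porosity = (1-7.93/8.3)*100 = 4.4578 %


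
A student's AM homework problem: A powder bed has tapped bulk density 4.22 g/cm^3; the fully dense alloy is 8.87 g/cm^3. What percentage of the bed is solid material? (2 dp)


Packing = (4.22/8.87)*100 = 47.58 %


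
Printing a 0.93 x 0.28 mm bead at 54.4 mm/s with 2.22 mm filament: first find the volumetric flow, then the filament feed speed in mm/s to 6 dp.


Q = 0.93 * 0.28 * 54.4 = 14.16576 mm^3/s
A_fil = pi*(2.22/2)^2 = 3.87075631 mm^2
v_feed = 14.16576 / 3.87075631 = 3.659688 mm/s


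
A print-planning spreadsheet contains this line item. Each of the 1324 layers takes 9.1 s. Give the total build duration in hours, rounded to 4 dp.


t = 1324 * 9.1 / 3600 = 3.3468 hrs


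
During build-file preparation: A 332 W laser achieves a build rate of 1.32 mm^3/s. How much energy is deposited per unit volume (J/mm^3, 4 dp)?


SE = 332 / 1.32 = 251.5152 J/mm^3


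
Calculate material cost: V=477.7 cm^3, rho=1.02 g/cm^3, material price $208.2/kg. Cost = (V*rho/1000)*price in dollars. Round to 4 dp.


Mass = 477.7*1.02/1000 = 0.487254 kg
Cost = 0.487254 * 208.2 = 101.4463 $


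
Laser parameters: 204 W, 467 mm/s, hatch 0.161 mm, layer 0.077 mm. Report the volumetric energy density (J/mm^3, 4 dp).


E = 204 / (467*0.161*0.077) = 35.2368 J/mm^3


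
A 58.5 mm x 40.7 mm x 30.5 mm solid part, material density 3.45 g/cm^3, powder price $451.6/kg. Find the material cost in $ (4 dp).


V = 58.5 * 40.7 * 30.5 = 72618.975 mm^3 = 72.618975 cm^3
Mass = 72.618975 * 3.45 / 1000 = 0.25053546 kg
Cost = 0.25053546 * 451.6 = 113.1418 $


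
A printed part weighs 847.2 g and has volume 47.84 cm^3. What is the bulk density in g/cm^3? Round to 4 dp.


rho = 847.2 / 47.84 = 17.709 g/cm^3


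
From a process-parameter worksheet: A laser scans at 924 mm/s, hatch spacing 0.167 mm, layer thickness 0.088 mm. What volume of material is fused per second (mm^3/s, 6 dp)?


Rate = 924 * 0.167 * 0.088 = 13.579104 mm^3/s


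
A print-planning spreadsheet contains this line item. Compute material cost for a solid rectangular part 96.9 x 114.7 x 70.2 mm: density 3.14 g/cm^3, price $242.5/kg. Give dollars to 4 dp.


V = 96.9 * 114.7 * 70.2 = 780232.986 mm^3 = 780.232986 cm^3
Mass = 780.232986 * 3.14 / 1000 = 2.44993158 kg
Cost = 2.44993158 * 242.5 = 594.1084 $


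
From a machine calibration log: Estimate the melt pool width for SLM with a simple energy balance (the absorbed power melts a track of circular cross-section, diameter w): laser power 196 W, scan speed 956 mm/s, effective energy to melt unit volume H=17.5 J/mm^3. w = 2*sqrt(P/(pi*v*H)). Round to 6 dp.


w = 2*sqrt(196/(pi*956*17.5)) = 0.122134 mm
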